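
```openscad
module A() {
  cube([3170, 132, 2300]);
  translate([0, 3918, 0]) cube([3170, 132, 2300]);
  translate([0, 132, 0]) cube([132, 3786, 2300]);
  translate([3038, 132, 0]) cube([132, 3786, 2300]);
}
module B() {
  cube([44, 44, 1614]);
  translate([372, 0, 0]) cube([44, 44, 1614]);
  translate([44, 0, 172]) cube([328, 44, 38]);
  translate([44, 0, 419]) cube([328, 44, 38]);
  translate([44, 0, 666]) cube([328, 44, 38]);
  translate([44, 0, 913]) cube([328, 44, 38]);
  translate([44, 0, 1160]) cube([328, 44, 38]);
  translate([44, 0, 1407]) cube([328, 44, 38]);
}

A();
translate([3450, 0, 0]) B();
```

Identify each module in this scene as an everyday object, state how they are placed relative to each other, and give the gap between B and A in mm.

The ladder's nearest face is 280 mm from the house frame's +x face.

A is a house frame. B is a ladder. The ladder is on the floor beside the house frame on its +x side. The gap between the ladder and the house frame is 280 mm.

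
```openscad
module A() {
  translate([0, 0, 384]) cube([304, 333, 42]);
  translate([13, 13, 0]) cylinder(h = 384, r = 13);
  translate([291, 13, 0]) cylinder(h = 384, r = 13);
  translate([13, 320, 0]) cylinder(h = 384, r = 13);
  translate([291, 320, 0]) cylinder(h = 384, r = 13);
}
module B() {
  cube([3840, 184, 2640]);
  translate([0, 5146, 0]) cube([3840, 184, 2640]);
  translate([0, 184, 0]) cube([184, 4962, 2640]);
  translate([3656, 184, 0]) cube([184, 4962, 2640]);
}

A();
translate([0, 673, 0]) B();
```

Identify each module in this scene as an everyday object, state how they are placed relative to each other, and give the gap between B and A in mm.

A is a stool. B is a house frame. The house frame is on the floor beside the stool on its +y side. The gap between the house frame and the stool is 340 mm.

The house frame's nearest face is 340 mm from the stool's +y face.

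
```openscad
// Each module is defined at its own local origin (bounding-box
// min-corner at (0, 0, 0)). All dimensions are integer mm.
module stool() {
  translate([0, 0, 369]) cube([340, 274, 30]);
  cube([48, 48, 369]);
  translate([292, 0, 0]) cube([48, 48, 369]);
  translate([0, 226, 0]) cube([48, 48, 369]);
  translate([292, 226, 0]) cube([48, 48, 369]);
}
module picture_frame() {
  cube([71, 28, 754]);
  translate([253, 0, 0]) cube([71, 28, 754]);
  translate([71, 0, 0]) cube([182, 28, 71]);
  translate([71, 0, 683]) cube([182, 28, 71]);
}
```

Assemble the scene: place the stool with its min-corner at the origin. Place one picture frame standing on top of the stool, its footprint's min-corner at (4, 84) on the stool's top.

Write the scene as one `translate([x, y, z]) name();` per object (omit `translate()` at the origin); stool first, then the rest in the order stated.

stool();
translate([4, 84, 399]) picture_frame();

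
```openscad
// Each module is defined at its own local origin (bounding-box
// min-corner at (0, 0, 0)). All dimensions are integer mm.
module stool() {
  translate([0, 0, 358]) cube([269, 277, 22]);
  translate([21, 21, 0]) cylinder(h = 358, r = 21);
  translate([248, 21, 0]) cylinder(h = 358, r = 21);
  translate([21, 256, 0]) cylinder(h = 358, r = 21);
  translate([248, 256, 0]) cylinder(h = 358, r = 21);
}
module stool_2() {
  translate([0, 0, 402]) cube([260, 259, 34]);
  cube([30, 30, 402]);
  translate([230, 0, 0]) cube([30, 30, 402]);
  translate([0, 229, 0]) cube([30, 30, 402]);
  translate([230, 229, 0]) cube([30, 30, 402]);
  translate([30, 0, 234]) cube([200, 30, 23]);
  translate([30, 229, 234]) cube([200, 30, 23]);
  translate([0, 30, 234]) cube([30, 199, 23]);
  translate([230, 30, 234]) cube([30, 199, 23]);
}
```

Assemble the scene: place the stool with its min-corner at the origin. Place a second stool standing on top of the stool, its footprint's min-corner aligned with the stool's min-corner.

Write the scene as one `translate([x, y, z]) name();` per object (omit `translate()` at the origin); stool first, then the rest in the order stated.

stool();
translate([0, 0, 380]) stool_2();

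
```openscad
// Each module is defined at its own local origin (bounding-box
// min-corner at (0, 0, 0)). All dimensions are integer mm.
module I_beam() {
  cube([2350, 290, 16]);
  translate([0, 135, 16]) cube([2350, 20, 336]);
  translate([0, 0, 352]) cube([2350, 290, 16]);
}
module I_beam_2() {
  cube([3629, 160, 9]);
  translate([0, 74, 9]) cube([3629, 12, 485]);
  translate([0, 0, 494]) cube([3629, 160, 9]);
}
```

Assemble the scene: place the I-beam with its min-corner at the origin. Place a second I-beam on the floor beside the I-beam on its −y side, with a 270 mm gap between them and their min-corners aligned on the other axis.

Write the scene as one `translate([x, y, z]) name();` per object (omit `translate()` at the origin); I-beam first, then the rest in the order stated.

I_beam();
translate([0, -430, 0]) I_beam_2();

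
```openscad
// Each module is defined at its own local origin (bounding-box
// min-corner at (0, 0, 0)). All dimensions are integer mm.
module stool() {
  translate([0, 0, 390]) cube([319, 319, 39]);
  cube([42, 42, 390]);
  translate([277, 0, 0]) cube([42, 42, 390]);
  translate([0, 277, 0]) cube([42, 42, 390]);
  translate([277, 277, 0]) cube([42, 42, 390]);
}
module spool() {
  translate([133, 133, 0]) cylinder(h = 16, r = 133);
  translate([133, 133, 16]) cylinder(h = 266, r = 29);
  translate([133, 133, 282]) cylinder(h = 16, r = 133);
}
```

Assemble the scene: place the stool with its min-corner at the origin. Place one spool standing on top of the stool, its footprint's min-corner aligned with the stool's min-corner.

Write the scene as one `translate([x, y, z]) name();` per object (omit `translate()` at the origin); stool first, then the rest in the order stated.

stool();
translate([0, 0, 429]) spool();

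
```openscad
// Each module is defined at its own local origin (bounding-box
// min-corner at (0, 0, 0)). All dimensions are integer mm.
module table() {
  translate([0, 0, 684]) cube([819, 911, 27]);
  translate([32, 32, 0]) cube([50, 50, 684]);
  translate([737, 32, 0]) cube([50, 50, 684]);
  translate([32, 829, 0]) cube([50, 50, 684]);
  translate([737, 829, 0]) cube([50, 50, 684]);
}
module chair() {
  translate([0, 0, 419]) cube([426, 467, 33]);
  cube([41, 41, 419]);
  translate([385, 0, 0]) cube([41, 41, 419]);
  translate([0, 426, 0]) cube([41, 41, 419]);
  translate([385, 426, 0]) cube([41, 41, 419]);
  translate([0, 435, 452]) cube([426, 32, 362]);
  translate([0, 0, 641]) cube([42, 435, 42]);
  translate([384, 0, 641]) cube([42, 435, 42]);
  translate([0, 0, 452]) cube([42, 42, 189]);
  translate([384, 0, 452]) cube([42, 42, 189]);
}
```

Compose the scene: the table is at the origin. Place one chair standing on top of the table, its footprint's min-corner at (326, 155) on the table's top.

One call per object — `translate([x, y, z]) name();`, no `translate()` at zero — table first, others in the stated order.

table();
translate([326, 155, 711]) chair();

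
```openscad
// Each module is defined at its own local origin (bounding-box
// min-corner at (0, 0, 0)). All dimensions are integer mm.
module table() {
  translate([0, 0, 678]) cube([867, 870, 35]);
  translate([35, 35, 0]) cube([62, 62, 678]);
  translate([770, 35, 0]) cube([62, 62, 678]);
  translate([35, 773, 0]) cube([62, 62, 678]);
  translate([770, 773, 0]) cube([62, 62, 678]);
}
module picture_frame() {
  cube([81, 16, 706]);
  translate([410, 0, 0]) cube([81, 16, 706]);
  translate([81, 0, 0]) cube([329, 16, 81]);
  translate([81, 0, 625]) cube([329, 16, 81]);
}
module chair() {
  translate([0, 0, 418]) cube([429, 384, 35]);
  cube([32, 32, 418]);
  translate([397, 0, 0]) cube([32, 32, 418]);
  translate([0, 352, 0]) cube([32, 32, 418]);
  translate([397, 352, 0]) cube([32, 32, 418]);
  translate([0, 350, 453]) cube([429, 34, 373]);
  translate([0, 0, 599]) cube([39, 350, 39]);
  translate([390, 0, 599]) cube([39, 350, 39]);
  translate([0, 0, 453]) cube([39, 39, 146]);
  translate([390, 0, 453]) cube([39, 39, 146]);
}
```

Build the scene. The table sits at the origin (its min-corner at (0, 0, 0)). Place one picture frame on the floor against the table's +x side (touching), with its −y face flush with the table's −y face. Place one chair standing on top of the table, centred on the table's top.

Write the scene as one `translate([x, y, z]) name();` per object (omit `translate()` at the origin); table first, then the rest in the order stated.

table();
translate([867, 0, 0]) picture_frame();
translate([219, 243, 713]) chair();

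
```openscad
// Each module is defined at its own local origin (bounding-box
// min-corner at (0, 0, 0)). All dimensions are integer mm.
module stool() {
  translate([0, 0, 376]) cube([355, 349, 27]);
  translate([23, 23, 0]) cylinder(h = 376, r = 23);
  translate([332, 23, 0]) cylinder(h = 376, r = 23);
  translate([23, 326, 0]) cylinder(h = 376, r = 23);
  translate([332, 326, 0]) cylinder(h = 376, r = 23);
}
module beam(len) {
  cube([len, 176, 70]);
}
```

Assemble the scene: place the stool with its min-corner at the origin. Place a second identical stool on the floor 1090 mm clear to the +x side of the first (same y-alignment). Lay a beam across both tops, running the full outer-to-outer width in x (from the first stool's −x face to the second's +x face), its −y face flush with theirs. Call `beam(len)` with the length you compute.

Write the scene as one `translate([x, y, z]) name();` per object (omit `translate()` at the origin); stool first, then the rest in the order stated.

stool();
translate([1445, 0, 0]) stool();
translate([0, 0, 403]) beam(1800);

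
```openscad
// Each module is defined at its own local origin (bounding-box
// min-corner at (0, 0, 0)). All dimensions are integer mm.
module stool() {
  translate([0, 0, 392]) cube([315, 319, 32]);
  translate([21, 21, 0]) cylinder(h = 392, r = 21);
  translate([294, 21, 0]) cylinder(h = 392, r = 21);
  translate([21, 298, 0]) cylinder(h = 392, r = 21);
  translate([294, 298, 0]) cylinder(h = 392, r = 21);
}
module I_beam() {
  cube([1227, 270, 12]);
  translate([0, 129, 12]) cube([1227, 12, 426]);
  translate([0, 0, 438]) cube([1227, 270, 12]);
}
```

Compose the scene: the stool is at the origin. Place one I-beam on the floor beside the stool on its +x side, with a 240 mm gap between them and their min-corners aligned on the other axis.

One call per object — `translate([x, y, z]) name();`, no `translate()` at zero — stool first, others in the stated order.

stool();
translate([555, 0, 0]) I_beam();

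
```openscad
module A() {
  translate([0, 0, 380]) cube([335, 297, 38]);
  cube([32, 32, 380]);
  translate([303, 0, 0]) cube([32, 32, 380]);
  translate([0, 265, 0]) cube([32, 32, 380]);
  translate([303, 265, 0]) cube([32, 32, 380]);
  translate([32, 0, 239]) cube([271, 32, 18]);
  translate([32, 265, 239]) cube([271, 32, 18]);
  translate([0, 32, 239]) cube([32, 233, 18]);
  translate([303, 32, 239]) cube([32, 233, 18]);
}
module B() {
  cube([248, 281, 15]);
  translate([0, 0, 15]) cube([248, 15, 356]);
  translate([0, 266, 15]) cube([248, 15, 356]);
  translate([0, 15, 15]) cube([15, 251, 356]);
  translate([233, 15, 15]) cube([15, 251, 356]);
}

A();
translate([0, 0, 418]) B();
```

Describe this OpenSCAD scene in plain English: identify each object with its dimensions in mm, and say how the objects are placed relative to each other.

A is a simple wooden stool: a rectangular seat 335 mm (x) by 297 mm (y), 38 mm thick, top face at z = 418 mm, on four square legs, each 32×32 mm in cross-section. The legs rest on z = 0, each flush with a corner of the seat. Four stretchers, 32 mm wide and 18 mm tall, connect adjacent legs with their undersides at z = 239 mm, each running between the inner faces of the legs it joins and aligned with the legs' outer faces on the other axis.

B is an open-topped rectangular box: outside dimensions 248×281×371 mm, with a uniform wall and base thickness of 15 mm. The base is a full 248×281 slab on the floor; four walls sit on top of the base. The front and back walls (the −y and +y sides) span the full width; the two side walls fit between them.

The open box is on top of the stool.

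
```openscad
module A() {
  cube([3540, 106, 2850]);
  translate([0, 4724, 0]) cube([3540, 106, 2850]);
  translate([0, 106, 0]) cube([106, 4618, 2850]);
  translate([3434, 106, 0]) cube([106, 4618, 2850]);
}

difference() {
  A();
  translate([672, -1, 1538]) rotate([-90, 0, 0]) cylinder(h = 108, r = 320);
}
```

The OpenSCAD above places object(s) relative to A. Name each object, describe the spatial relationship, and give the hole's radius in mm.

A is a house frame. The house frame has a circular hole through its front wall. The hole's radius is 320 mm.

The subtracted cylinder has r = 320 mm.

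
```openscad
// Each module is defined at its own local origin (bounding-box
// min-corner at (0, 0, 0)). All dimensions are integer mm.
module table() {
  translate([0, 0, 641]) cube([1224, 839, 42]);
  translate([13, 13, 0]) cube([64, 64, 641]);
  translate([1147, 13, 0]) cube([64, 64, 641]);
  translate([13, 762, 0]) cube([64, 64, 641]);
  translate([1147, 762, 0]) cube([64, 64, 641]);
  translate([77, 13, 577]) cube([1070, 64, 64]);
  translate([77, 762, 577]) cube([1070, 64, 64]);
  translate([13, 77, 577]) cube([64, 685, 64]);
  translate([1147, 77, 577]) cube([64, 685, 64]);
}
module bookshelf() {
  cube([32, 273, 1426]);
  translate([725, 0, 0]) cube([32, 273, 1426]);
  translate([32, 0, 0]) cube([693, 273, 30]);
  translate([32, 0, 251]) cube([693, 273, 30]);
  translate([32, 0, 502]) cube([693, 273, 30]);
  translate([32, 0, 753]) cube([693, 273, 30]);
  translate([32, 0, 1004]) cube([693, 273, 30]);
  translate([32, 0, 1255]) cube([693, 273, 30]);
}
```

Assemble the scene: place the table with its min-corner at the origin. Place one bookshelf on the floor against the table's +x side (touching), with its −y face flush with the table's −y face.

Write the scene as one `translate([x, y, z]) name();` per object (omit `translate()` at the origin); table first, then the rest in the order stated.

table();
translate([1224, 0, 0]) bookshelf();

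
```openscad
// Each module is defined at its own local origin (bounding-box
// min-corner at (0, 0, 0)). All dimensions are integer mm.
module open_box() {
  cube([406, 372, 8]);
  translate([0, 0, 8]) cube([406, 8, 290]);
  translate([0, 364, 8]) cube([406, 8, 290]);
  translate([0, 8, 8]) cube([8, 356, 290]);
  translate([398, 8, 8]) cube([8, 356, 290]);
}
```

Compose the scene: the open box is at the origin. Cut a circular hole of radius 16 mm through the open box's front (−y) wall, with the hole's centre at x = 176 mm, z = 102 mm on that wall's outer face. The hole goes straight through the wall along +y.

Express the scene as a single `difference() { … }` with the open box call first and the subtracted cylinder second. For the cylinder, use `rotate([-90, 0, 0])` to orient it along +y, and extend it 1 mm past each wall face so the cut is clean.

difference() {
  open_box();
  translate([176, -1, 102]) rotate([-90, 0, 0]) cylinder(h = 10, r = 16);
}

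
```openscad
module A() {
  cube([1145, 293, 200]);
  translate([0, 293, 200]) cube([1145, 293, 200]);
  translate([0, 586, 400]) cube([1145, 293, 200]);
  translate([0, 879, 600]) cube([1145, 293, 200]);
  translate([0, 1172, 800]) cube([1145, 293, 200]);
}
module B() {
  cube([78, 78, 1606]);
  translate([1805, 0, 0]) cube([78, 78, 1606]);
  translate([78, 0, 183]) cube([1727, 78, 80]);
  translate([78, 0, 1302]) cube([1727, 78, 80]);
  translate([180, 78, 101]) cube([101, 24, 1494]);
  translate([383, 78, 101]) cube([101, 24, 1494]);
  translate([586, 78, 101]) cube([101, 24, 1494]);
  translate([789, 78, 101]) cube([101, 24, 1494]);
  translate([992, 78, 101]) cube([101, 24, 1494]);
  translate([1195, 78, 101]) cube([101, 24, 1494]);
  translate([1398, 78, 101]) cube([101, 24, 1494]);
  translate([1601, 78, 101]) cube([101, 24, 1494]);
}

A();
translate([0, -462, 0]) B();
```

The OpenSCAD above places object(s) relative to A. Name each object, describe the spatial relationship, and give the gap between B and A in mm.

A is a staircase. B is a fence section. The fence section is on the floor beside the staircase on its −y side. The gap between the fence section and the staircase is 360 mm.

The fence section's nearest face is 360 mm from the staircase's −y face.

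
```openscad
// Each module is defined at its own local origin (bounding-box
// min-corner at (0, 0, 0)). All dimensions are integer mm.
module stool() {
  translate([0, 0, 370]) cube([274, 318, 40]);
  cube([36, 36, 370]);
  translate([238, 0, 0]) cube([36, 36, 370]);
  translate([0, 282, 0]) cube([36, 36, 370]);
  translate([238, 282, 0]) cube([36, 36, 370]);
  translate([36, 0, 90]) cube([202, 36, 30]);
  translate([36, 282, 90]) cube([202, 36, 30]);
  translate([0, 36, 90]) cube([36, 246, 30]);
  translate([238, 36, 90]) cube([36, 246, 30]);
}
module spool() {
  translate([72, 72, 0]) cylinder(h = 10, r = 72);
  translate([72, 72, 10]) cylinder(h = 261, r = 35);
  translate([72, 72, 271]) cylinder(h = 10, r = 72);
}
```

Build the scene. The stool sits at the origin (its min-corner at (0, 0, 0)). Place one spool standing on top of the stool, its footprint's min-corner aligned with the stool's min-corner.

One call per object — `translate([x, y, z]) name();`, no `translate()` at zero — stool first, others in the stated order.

stool();
translate([0, 0, 410]) spool();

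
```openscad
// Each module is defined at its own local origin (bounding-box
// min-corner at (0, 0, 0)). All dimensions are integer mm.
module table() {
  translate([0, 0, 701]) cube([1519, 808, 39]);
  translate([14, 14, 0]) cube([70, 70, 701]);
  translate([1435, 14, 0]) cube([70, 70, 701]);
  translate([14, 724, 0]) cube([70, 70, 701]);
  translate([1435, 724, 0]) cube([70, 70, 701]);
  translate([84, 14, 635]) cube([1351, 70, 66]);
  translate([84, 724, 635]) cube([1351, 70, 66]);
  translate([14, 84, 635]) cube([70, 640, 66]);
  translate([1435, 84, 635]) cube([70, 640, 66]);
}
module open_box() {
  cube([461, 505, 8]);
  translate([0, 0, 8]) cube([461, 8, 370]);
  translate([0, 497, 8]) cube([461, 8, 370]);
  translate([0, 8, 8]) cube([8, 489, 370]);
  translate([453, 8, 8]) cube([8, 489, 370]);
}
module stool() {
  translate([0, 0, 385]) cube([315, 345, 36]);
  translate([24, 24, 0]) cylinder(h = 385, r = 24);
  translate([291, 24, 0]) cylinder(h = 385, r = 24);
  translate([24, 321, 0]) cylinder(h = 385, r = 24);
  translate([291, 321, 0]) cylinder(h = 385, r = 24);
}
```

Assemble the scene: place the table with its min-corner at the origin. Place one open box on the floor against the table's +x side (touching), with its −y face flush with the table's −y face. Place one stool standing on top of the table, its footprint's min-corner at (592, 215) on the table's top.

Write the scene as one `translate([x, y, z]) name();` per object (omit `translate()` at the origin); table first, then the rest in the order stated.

table();
translate([1519, 0, 0]) open_box();
translate([592, 215, 740]) stool();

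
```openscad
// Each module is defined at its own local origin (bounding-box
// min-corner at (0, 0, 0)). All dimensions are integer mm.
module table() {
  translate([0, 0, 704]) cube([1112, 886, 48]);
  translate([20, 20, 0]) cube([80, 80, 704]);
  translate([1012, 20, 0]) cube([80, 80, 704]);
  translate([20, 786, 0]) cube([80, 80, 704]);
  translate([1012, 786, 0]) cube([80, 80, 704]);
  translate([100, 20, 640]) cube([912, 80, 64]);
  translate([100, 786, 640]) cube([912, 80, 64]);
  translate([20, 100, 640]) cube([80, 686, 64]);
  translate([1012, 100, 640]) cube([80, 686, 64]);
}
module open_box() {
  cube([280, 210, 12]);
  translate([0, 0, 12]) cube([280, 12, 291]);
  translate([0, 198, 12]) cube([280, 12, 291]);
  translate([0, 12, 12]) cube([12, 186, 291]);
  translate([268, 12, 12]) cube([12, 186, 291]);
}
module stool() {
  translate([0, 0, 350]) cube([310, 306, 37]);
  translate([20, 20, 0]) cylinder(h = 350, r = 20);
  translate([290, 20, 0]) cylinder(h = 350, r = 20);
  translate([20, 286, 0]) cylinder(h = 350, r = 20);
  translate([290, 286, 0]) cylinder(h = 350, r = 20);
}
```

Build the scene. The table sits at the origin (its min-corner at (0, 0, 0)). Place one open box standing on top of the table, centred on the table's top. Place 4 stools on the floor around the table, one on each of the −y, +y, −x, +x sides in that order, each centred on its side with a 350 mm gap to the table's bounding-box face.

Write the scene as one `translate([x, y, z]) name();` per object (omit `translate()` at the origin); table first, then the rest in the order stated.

table();
translate([416, 338, 752]) open_box();
translate([401, -656, 0]) stool();
translate([401, 1236, 0]) stool();
translate([-660, 290, 0]) stool();
translate([1462, 290, 0]) stool();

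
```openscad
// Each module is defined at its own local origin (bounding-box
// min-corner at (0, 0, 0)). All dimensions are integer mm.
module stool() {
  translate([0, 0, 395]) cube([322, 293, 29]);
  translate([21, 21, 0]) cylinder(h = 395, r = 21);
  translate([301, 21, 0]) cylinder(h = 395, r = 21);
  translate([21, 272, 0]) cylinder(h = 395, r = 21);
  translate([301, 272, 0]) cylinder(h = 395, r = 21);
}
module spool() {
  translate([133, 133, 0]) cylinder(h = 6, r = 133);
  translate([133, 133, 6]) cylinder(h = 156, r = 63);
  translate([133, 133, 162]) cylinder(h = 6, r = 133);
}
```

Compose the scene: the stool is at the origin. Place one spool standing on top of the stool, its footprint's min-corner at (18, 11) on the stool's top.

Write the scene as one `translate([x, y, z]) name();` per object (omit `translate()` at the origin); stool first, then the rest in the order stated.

stool();
translate([18, 11, 424]) spool();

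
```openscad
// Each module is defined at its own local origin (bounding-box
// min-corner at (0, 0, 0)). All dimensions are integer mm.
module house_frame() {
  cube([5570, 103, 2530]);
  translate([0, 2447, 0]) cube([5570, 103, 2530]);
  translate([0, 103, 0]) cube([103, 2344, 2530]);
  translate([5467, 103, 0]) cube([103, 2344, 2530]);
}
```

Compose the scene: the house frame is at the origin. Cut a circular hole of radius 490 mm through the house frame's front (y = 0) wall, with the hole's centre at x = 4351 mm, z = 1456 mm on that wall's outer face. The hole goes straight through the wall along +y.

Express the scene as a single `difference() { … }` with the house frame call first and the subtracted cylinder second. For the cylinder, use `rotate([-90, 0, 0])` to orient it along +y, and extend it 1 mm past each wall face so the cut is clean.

difference() {
  house_frame();
  translate([4351, -1, 1456]) rotate([-90, 0, 0]) cylinder(h = 105, r = 490);
}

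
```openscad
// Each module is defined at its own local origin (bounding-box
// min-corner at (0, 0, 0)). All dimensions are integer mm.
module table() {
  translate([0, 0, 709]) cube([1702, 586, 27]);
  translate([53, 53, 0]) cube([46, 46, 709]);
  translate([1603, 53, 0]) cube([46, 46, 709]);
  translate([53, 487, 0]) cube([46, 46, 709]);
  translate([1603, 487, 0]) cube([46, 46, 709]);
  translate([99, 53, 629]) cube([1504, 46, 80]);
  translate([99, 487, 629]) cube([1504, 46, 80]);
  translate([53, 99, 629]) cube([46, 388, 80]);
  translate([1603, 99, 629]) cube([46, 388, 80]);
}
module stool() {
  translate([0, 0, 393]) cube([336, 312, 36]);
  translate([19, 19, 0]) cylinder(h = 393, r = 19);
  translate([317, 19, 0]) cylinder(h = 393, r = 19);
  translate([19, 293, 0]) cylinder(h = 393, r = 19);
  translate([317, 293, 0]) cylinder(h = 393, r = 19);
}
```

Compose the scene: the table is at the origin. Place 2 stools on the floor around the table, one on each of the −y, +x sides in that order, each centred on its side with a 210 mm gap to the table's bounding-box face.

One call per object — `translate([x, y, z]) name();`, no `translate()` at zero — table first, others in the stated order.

table();
translate([683, -522, 0]) stool();
translate([1912, 137, 0]) stool();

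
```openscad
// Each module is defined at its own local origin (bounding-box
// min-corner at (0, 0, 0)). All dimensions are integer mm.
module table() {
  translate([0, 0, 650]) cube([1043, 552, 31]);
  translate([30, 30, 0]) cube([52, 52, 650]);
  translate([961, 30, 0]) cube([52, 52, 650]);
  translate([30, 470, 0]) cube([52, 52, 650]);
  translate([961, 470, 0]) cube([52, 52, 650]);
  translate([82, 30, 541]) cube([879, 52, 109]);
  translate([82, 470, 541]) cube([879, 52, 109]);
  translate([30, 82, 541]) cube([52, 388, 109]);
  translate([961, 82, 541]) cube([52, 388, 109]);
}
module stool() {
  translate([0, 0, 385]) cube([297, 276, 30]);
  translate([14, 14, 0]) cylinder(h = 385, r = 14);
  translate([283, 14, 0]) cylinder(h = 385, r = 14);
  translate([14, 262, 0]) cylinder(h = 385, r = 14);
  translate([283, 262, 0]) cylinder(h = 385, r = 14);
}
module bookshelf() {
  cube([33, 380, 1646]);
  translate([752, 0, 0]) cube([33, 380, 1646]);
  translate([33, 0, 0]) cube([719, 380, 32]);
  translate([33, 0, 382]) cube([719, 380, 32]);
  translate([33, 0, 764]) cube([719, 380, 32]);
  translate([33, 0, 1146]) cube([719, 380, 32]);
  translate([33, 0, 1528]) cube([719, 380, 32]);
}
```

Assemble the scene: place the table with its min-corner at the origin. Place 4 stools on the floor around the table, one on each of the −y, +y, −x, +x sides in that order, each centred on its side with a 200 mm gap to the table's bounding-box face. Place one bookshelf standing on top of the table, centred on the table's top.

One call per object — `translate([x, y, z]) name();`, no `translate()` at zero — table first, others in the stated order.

table();
translate([373, -476, 0]) stool();
translate([373, 752, 0]) stool();
translate([-497, 138, 0]) stool();
translate([1243, 138, 0]) stool();
translate([129, 86, 681]) bookshelf();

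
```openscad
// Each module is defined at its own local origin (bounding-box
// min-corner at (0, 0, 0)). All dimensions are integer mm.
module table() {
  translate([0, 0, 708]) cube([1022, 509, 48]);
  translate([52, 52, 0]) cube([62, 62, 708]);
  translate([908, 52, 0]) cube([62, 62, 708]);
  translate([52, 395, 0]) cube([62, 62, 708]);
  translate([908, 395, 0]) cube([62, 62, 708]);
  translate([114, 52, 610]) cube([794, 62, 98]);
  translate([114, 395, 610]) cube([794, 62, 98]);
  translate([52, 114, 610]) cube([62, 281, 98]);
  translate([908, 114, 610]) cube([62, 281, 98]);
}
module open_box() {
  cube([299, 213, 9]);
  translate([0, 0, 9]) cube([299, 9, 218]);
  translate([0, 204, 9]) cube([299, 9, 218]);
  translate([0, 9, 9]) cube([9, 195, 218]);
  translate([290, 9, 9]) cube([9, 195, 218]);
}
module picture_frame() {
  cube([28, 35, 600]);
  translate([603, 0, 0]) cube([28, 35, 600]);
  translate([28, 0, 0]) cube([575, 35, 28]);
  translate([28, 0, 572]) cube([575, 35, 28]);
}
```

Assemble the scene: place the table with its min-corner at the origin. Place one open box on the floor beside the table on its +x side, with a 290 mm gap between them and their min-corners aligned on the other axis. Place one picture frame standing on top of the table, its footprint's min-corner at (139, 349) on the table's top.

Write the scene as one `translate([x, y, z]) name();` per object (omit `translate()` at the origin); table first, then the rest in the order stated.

table();
translate([1312, 0, 0]) open_box();
translate([139, 349, 756]) picture_frame();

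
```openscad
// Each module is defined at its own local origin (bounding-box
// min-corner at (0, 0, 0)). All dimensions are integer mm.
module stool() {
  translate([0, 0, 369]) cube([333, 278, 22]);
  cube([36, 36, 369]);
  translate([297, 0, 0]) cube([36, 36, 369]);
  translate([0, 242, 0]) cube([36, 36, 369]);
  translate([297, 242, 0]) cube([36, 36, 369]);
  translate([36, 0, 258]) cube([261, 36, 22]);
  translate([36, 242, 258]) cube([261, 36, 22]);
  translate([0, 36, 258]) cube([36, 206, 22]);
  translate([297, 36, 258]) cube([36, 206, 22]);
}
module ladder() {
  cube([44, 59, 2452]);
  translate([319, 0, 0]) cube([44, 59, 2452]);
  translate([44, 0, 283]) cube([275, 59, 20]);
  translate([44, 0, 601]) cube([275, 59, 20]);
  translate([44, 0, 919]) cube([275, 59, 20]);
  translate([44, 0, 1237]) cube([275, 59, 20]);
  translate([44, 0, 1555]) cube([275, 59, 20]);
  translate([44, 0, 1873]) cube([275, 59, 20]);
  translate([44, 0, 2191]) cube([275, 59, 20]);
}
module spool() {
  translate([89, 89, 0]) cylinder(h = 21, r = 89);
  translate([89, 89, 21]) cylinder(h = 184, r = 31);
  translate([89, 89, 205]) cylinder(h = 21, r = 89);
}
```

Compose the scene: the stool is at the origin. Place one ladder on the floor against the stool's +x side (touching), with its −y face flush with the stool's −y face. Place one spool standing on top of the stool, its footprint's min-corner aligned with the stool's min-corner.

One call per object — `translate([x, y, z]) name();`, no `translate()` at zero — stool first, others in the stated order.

stool();
translate([333, 0, 0]) ladder();
translate([0, 0, 391]) spool();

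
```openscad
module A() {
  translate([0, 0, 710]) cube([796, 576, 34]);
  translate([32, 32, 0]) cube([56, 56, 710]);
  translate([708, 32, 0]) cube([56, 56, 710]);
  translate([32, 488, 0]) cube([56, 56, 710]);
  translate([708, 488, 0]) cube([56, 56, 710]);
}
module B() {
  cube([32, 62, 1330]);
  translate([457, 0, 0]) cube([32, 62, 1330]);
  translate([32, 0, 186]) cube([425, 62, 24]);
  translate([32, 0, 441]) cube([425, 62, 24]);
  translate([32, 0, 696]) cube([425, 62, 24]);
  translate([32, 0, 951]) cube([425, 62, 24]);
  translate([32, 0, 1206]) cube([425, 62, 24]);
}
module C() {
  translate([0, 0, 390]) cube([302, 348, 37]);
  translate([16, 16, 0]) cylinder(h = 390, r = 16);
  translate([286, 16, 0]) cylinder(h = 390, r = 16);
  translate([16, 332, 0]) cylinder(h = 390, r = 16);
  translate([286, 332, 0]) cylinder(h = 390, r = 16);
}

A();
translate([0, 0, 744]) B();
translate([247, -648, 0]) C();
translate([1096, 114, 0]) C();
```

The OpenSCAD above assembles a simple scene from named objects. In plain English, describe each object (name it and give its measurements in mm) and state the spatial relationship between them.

A is a table with a 796×576 mm rectangular top, 34 mm thick, top surface at z = 744 mm, supported by four 56×56 mm square legs, each inset 32 mm from the nearest pair of top edges, running from the floor.

B is a straight ladder. Two 32×62 mm vertical rails, 1330 mm tall, stand 489 mm apart (outside-to-outside) with their front faces coplanar on the −y side. 5 rungs, each 62 mm deep and 24 mm tall, span between the inner faces of the rails, front faces flush with the rails. The lowest rung's underside is at z = 186 mm and rungs are spaced 255 mm apart (underside to underside).

C is a four-legged stool. The seat is 302×348 mm, 37 mm thick, top at z = 427 mm. It stands on four round legs, each 32 mm in diameter, from z = 0 to the seat underside, each leg's axis is inset half a diameter from the nearest pair of seat edges (so the leg's bounding box is flush with the corner).

The ladder is on top of the table. Two stools sit around the table at the −y, +x sides.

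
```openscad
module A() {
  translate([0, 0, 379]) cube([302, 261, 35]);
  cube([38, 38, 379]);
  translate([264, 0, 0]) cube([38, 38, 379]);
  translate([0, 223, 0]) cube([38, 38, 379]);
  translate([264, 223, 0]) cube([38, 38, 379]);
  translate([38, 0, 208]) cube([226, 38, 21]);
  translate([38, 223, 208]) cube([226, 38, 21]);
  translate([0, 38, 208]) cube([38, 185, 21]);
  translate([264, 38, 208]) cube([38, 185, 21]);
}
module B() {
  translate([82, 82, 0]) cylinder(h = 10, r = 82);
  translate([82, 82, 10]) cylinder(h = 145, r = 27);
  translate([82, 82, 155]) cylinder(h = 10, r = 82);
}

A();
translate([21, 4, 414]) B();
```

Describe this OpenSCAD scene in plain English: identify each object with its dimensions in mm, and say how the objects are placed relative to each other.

A is a four-legged stool. The seat is 302×261 mm, 35 mm thick, top at z = 414 mm. It stands on four square legs, each 38×38 mm in cross-section, from z = 0 to the seat underside, each flush with a corner of the seat. Four stretchers, 38 mm wide and 21 mm tall, connect adjacent legs with their undersides at z = 208 mm, each running between the inner faces of the legs it joins and aligned with the legs' outer faces on the other axis.

B is a spool: two coaxial disc flanges of radius 82 mm and thickness 10 mm, joined by a core cylinder of radius 27 mm and height 145 mm. The lower flange rests on z = 0 and the three cylinders share a vertical axis.

The spool is on top of the stool.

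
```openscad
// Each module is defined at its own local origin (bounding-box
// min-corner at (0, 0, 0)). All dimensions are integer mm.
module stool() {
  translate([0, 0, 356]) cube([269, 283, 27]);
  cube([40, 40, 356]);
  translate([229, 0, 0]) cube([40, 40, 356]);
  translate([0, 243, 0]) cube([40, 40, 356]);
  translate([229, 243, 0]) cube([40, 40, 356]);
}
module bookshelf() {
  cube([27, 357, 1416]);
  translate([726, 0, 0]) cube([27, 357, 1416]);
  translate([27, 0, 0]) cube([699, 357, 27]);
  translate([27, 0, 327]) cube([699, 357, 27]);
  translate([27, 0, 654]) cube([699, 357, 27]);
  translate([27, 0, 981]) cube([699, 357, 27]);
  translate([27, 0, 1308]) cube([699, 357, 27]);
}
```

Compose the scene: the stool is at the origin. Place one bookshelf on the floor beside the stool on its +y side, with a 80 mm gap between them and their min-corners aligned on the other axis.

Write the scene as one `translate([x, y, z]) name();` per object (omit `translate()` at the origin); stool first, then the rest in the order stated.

stool();
translate([0, 363, 0]) bookshelf();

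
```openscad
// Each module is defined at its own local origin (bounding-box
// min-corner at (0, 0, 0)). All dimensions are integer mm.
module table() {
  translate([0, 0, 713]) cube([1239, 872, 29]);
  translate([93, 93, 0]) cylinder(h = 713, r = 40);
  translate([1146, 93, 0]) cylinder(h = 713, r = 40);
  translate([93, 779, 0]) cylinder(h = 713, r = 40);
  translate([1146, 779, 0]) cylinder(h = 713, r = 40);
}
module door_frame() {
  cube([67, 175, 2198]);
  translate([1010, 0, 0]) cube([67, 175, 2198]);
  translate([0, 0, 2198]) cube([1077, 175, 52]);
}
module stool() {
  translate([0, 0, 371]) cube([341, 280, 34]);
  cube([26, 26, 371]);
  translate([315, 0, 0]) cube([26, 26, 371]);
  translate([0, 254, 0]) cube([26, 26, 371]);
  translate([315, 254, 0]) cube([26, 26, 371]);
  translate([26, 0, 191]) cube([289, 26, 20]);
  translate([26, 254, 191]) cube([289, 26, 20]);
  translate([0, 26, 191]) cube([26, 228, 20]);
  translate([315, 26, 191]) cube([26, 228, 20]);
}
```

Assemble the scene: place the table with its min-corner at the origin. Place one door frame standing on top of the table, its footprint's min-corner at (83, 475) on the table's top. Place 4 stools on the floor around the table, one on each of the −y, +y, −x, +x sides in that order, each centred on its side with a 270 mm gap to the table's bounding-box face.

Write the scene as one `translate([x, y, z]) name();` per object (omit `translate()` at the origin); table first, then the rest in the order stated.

table();
translate([83, 475, 742]) door_frame();
translate([449, -550, 0]) stool();
translate([449, 1142, 0]) stool();
translate([-611, 296, 0]) stool();
translate([1509, 296, 0]) stool();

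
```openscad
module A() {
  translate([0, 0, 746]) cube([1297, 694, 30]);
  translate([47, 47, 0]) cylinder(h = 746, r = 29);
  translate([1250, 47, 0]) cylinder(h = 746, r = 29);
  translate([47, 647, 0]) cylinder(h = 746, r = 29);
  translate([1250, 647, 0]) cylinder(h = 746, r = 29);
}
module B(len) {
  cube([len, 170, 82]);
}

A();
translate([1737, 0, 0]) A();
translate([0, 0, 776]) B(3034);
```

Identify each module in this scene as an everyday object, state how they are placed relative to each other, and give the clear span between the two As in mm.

Second table starts at x = 1737; first ends at x = 1297; clear span = 1737 − 1297 = 440 mm.

A is a table. B is a beam. A beam spans the tops of two tables. The clear span between the two tables is 440 mm.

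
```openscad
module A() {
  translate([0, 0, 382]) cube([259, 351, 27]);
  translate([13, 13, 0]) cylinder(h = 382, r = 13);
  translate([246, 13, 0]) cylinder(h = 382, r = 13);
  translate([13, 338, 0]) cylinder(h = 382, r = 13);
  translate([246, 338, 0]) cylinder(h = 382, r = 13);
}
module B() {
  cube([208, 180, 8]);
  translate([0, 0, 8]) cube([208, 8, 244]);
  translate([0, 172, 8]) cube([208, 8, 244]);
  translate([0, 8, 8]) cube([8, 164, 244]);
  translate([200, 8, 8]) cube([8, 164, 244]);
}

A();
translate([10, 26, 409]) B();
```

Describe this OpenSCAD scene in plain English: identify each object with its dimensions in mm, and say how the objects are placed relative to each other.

A is a four-legged stool. The seat is 259×351 mm, 27 mm thick, top at z = 409 mm. It stands on four round legs, each 26 mm in diameter, from z = 0 to the seat underside, each leg's axis is inset half a diameter from the nearest pair of seat edges (so the leg's bounding box is flush with the corner).

B is an open storage box with external size 208×180×252 mm and wall thickness 8 mm (the base is also 8 mm thick). The base covers the whole footprint; the four walls stand on the base, with the y-facing walls full-width and the x-facing walls fitting between their inner faces.

The open box is on top of the stool.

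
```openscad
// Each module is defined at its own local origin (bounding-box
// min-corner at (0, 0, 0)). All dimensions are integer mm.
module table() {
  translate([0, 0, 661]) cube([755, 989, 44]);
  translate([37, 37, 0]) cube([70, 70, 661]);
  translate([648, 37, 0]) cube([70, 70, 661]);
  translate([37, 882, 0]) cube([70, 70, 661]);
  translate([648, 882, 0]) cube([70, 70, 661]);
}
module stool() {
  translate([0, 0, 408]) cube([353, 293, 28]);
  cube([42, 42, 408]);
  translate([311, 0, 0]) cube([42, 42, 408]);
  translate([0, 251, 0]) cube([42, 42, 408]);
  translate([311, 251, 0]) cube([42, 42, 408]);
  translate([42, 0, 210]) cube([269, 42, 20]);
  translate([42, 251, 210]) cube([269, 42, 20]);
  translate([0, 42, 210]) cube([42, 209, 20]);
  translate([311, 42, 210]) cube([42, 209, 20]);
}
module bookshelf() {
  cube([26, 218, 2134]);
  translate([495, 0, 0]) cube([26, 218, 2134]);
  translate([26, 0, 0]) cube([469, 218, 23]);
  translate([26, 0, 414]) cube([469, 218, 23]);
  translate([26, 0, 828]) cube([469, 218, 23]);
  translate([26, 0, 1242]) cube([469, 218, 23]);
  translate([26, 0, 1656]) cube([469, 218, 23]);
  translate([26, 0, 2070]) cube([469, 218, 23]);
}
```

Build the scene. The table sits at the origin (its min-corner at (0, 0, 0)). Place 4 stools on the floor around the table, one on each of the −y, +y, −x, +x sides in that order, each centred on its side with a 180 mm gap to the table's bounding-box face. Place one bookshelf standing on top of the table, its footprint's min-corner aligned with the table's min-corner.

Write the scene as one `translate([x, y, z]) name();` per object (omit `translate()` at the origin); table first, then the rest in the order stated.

table();
translate([201, -473, 0]) stool();
translate([201, 1169, 0]) stool();
translate([-533, 348, 0]) stool();
translate([935, 348, 0]) stool();
translate([0, 0, 705]) bookshelf();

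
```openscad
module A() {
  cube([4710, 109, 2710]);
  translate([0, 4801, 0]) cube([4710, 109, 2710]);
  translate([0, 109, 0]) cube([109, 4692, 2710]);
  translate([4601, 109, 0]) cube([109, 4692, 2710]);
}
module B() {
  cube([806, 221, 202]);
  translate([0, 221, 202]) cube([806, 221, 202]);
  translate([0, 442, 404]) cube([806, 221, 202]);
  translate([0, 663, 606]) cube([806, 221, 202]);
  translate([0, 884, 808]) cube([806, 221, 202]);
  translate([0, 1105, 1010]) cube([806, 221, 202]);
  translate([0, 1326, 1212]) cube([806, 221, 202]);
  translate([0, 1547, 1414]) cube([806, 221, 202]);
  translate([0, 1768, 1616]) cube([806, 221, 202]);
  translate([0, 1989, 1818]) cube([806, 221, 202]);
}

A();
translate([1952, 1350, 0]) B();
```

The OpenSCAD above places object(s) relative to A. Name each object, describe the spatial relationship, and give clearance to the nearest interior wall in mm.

A is a house frame. B is a staircase. The staircase sits inside the house frame, centred. The clearance to the nearest interior wall is 1241 mm.

Clearances: x = 1843, y = 1241; minimum 1241 mm.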